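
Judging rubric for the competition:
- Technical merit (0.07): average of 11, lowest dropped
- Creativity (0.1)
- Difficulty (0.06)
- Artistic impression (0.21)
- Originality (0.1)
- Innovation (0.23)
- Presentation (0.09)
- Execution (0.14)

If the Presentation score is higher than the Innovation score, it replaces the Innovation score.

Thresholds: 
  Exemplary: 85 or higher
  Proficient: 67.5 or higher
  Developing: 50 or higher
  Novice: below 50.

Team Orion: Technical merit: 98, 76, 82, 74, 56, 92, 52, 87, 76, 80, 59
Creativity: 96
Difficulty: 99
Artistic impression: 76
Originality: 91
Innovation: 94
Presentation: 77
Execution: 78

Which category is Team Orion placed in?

Exemplary

Technical merit: drop 52 → average of remaining 10 = 780/10 = 78
Presentation (77) ≤ Innovation (94), so Innovation stays at 94.
Weighted total:
  Technical merit 78 × 0.07 = 5.46
  Creativity 96 × 0.1 = 9.6
  Difficulty 99 × 0.06 = 5.94
  Artistic impression 76 × 0.21 = 15.96
  Originality 91 × 0.1 = 9.1
  Innovation 94 × 0.23 = 21.62
  Presentation 77 × 0.09 = 6.93
  Execution 78 × 0.14 = 10.92
Sum = 85.53
85.53 ≥ 85 → Exemplary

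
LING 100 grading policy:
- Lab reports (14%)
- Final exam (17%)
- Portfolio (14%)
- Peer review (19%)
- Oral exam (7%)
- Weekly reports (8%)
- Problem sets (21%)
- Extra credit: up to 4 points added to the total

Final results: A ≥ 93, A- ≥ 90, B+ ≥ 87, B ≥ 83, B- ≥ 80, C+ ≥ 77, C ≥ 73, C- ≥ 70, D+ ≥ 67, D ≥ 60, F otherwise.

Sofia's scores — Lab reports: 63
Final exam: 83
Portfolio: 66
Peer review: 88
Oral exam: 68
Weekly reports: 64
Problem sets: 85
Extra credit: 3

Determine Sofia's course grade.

Weighted total:
  Lab reports 63 × 0.14 = 8.82
  Final exam 83 × 0.17 = 14.11
  Portfolio 66 × 0.14 = 9.24
  Peer review 88 × 0.19 = 16.72
  Oral exam 68 × 0.07 = 4.76
  Weekly reports 64 × 0.08 = 5.12
  Problem sets 85 × 0.21 = 17.85
Sum = 76.62
Extra credit: 76.62 + 3 = 79.62
79.62 is ≥ 77 and < 80 → C+

C+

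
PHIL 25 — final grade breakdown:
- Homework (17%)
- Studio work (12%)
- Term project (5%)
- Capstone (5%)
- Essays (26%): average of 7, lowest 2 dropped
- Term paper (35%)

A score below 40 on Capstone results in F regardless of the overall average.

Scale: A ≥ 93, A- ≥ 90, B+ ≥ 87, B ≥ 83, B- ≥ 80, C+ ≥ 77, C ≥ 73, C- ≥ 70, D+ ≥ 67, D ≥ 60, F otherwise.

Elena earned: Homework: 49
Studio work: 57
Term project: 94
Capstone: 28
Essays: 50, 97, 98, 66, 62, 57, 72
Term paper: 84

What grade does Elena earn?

Essays: drop 50, 57 → average of remaining 5 = 395/5 = 79
Capstone score 28 < 40: minimum not met.
Weighted total:
  Homework 49 × 0.17 = 8.33
  Studio work 57 × 0.12 = 6.84
  Term project 94 × 0.05 = 4.7
  Capstone 28 × 0.05 = 1.4
  Essays 79 × 0.26 = 20.54
  Term paper 84 × 0.35 = 29.4
Sum = 71.21
Because the Capstone minimum was not met, the result is F.

F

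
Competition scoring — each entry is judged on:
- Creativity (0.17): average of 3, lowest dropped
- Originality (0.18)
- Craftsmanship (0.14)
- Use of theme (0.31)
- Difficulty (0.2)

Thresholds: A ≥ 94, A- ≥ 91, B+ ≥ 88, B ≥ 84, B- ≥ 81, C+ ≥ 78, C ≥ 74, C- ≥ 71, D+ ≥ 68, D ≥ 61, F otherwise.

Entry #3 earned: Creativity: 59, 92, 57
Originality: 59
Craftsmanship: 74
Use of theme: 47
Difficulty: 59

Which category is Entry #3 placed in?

F

Creativity: drop 57 → average of remaining 2 = 151/2 = 75.5
Weighted total:
  Creativity 75.5 × 0.17 = 12.835
  Originality 59 × 0.18 = 10.62
  Craftsmanship 74 × 0.14 = 10.36
  Use of theme 47 × 0.31 = 14.57
  Difficulty 59 × 0.2 = 11.8
Sum = 60.185
60.185 < 61 → F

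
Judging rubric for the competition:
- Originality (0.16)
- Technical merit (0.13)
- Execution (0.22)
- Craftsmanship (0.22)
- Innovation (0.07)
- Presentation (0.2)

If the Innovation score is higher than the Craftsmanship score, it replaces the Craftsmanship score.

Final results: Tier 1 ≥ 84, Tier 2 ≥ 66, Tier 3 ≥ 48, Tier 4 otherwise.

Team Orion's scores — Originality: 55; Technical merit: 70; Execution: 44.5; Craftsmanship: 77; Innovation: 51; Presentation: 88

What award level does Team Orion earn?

Tier 3

Innovation (51) ≤ Craftsmanship (77), so Craftsmanship stays at 77.
Weighted total:
  Originality 55 × 0.16 = 8.8
  Technical merit 70 × 0.13 = 9.1
  Execution 44.5 × 0.22 = 9.79
  Craftsmanship 77 × 0.22 = 16.94
  Innovation 51 × 0.07 = 3.57
  Presentation 88 × 0.2 = 17.6
Sum = 65.8
65.8 is ≥ 48 and < 66 → Tier 3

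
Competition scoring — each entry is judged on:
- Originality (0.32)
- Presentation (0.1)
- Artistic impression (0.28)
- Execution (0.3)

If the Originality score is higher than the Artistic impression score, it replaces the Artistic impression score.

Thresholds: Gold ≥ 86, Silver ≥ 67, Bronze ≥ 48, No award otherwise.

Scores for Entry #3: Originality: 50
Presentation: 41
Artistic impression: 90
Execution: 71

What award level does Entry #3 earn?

Bronze

Originality (50) ≤ Artistic impression (90), so Artistic impression stays at 90.
Weighted total:
  Originality 50 × 0.32 = 16
  Presentation 41 × 0.1 = 4.1
  Artistic impression 90 × 0.28 = 25.2
  Execution 71 × 0.3 = 21.3
Sum = 66.6
66.6 is ≥ 48 and < 67 → Bronze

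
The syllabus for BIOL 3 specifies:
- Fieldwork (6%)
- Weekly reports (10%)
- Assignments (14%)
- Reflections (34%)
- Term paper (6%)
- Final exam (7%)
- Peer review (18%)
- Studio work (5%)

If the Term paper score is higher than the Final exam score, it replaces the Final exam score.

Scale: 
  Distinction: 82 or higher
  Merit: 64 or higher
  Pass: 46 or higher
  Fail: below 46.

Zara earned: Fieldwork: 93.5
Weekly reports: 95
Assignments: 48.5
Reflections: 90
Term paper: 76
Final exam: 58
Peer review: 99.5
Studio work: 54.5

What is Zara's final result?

Term paper (76) > Final exam (58), so Final exam counts as 76.
Weighted total:
  Fieldwork 93.5 × 0.06 = 5.61
  Weekly reports 95 × 0.1 = 9.5
  Assignments 48.5 × 0.14 = 6.79
  Reflections 90 × 0.34 = 30.6
  Term paper 76 × 0.06 = 4.56
  Final exam 76 × 0.07 = 5.32
  Peer review 99.5 × 0.18 = 17.91
  Studio work 54.5 × 0.05 = 2.725
Sum = 83.015
83.015 ≥ 82 → Distinction

Distinction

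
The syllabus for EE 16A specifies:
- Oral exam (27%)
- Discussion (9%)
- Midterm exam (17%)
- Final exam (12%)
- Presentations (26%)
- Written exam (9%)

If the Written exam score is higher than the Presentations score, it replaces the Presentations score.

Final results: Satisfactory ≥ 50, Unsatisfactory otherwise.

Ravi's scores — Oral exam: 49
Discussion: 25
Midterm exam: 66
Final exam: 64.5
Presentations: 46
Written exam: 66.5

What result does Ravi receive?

Satisfactory

Written exam (66.5) > Presentations (46), so Presentations counts as 66.5.
Weighted total:
  Oral exam 49 × 0.27 = 13.23
  Discussion 25 × 0.09 = 2.25
  Midterm exam 66 × 0.17 = 11.22
  Final exam 64.5 × 0.12 = 7.74
  Presentations 66.5 × 0.26 = 17.29
  Written exam 66.5 × 0.09 = 5.985
Sum = 57.715
57.715 ≥ 50 → Satisfactory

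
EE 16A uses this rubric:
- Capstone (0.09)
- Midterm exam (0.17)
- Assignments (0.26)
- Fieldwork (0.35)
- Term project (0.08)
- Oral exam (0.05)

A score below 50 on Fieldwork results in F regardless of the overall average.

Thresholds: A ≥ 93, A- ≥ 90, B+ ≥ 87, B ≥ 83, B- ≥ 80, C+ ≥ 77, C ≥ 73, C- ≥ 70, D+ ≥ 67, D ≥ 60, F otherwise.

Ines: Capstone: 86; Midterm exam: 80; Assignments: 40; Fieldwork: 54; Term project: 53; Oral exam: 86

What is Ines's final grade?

Fieldwork score 54 ≥ 50: minimum met.
Weighted total:
  Capstone 86 × 0.09 = 7.74
  Midterm exam 80 × 0.17 = 13.6
  Assignments 40 × 0.26 = 10.4
  Fieldwork 54 × 0.35 = 18.9
  Term project 53 × 0.08 = 4.24
  Oral exam 86 × 0.05 = 4.3
Sum = 59.18
59.18 < 60 → F

F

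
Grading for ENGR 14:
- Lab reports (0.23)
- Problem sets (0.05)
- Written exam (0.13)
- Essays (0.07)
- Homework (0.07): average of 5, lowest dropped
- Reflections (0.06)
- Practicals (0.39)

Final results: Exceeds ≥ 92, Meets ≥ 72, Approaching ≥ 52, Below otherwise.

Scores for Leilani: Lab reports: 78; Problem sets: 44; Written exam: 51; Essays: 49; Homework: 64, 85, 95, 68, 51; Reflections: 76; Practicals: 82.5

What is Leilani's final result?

Meets

Homework: drop 51 → average of remaining 4 = 312/4 = 78
Weighted total:
  Lab reports 78 × 0.23 = 17.94
  Problem sets 44 × 0.05 = 2.2
  Written exam 51 × 0.13 = 6.63
  Essays 49 × 0.07 = 3.43
  Homework 78 × 0.07 = 5.46
  Reflections 76 × 0.06 = 4.56
  Practicals 82.5 × 0.39 = 32.175
Sum = 72.395
72.395 is ≥ 72 and < 92 → Meets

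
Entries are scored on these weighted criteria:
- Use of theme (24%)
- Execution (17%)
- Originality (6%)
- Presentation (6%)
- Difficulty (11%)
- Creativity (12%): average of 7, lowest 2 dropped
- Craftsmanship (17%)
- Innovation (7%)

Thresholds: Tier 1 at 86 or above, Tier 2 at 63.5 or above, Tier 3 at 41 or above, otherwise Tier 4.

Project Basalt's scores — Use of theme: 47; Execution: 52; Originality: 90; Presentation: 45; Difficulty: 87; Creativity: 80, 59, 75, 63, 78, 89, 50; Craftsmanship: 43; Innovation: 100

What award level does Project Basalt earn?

Tier 3

Creativity: drop 50, 59 → average of remaining 5 = 385/5 = 77
Weighted total:
  Use of theme 47 × 0.24 = 11.28
  Execution 52 × 0.17 = 8.84
  Originality 90 × 0.06 = 5.4
  Presentation 45 × 0.06 = 2.7
  Difficulty 87 × 0.11 = 9.57
  Creativity 77 × 0.12 = 9.24
  Craftsmanship 43 × 0.17 = 7.31
  Innovation 100 × 0.07 = 7
Sum = 61.34
61.34 is ≥ 41 and < 63.5 → Tier 3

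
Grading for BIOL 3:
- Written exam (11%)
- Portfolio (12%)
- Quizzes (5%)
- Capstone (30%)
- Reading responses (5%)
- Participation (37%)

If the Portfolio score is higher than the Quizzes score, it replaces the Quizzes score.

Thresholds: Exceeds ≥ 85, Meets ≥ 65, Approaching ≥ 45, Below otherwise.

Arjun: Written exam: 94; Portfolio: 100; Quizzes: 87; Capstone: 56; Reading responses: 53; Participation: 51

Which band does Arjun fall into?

Meets

Portfolio (100) > Quizzes (87), so Quizzes counts as 100.
Weighted total:
  Written exam 94 × 0.11 = 10.34
  Portfolio 100 × 0.12 = 12
  Quizzes 100 × 0.05 = 5
  Capstone 56 × 0.3 = 16.8
  Reading responses 53 × 0.05 = 2.65
  Participation 51 × 0.37 = 18.87
Sum = 65.66
65.66 is ≥ 65 and < 85 → Meets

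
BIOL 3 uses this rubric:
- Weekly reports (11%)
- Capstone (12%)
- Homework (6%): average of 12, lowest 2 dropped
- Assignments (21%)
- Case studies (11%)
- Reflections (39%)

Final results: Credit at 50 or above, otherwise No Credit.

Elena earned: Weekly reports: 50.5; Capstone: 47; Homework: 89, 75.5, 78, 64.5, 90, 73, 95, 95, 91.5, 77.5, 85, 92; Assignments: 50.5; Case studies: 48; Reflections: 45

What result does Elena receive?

Homework: drop 64.5, 73 → average of remaining 10 = 868.5/10 = 86.85
Weighted total:
  Weekly reports 50.5 × 0.11 = 5.555
  Capstone 47 × 0.12 = 5.64
  Homework 86.85 × 0.06 = 5.211
  Assignments 50.5 × 0.21 = 10.605
  Case studies 48 × 0.11 = 5.28
  Reflections 45 × 0.39 = 17.55
Sum = 49.841
49.841 < 50 → No Credit

No Credit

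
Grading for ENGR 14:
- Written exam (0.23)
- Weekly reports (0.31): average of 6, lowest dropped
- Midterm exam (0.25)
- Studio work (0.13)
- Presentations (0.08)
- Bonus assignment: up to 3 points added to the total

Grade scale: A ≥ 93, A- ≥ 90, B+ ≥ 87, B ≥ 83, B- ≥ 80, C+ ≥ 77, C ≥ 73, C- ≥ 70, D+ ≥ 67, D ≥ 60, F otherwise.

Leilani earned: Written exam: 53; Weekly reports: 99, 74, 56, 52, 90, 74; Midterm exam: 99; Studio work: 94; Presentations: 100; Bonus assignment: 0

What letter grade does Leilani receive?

B-

Weekly reports: drop 52 → average of remaining 5 = 393/5 = 78.6
Weighted total:
  Written exam 53 × 0.23 = 12.19
  Weekly reports 78.6 × 0.31 = 24.366
  Midterm exam 99 × 0.25 = 24.75
  Studio work 94 × 0.13 = 12.22
  Presentations 100 × 0.08 = 8
Sum = 81.526
Bonus assignment: 81.526 + 0 = 81.526
81.526 is ≥ 80 and < 83 → B-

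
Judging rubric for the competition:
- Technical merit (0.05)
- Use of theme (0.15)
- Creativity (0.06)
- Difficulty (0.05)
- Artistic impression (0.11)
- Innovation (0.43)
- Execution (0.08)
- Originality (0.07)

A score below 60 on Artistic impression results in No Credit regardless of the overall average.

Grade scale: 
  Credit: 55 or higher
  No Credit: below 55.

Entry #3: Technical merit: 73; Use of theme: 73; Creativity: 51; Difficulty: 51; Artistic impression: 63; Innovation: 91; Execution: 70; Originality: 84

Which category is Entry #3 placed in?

Credit

Artistic impression score 63 ≥ 60: minimum met.
Weighted total:
  Technical merit 73 × 0.05 = 3.65
  Use of theme 73 × 0.15 = 10.95
  Creativity 51 × 0.06 = 3.06
  Difficulty 51 × 0.05 = 2.55
  Artistic impression 63 × 0.11 = 6.93
  Innovation 91 × 0.43 = 39.13
  Execution 70 × 0.08 = 5.6
  Originality 84 × 0.07 = 5.88
Sum = 77.75
77.75 ≥ 55 → Credit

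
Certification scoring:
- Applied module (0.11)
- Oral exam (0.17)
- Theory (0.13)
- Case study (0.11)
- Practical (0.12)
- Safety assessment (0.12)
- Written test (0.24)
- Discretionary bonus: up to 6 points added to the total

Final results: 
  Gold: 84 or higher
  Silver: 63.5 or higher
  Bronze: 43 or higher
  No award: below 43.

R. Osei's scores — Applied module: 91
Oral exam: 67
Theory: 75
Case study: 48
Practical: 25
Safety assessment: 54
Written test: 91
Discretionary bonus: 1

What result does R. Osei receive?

Weighted total:
  Applied module 91 × 0.11 = 10.01
  Oral exam 67 × 0.17 = 11.39
  Theory 75 × 0.13 = 9.75
  Case study 48 × 0.11 = 5.28
  Practical 25 × 0.12 = 3
  Safety assessment 54 × 0.12 = 6.48
  Written test 91 × 0.24 = 21.84
Sum = 67.75
Discretionary bonus: 67.75 + 1 = 68.75
68.75 is ≥ 63.5 and < 84 → Silver

Silver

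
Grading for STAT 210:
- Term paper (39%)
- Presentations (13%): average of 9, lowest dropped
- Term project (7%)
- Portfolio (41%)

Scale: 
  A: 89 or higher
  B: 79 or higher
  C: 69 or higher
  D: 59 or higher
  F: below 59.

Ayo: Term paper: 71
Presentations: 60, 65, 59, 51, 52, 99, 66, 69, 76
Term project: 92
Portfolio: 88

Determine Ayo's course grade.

B

Presentations: drop 51 → average of remaining 8 = 546/8 = 68.25
Weighted total:
  Term paper 71 × 0.39 = 27.69
  Presentations 68.25 × 0.13 = 8.8725
  Term project 92 × 0.07 = 6.44
  Portfolio 88 × 0.41 = 36.08
Sum = 79.0825
79.0825 is ≥ 79 and < 89 → B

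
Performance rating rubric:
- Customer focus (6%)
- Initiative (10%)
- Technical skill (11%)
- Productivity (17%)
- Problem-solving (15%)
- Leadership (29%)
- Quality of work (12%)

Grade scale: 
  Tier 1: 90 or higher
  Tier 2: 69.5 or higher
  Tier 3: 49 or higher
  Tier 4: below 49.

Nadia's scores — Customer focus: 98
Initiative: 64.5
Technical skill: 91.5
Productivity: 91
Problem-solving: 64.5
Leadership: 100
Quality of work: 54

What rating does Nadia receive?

Weighted total:
  Customer focus 98 × 0.06 = 5.88
  Initiative 64.5 × 0.1 = 6.45
  Technical skill 91.5 × 0.11 = 10.065
  Productivity 91 × 0.17 = 15.47
  Problem-solving 64.5 × 0.15 = 9.675
  Leadership 100 × 0.29 = 29
  Quality of work 54 × 0.12 = 6.48
Sum = 83.02
83.02 is ≥ 69.5 and < 90 → Tier 2

Tier 2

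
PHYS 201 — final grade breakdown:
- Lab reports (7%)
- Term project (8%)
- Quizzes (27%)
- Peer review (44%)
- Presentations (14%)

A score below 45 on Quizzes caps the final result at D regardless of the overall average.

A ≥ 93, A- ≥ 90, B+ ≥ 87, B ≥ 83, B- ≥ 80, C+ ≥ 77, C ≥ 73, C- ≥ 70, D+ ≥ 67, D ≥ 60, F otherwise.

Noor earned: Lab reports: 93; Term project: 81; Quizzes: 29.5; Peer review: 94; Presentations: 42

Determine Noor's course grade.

Quizzes score 29.5 < 45: minimum not met.
Weighted total:
  Lab reports 93 × 0.07 = 6.51
  Term project 81 × 0.08 = 6.48
  Quizzes 29.5 × 0.27 = 7.965
  Peer review 94 × 0.44 = 41.36
  Presentations 42 × 0.14 = 5.88
Sum = 68.195
68.195 would be D+; cap at D applies → D.

D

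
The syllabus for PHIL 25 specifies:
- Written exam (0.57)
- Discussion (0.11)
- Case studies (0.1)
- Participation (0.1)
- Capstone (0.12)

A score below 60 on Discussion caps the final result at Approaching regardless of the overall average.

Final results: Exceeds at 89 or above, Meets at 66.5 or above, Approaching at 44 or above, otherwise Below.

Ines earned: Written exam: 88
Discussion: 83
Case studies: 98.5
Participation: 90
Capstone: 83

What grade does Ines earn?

Discussion score 83 ≥ 60: minimum met.
Weighted total:
  Written exam 88 × 0.57 = 50.16
  Discussion 83 × 0.11 = 9.13
  Case studies 98.5 × 0.1 = 9.85
  Participation 90 × 0.1 = 9
  Capstone 83 × 0.12 = 9.96
Sum = 88.1
88.1 is ≥ 66.5 and < 89 → Meets

Meets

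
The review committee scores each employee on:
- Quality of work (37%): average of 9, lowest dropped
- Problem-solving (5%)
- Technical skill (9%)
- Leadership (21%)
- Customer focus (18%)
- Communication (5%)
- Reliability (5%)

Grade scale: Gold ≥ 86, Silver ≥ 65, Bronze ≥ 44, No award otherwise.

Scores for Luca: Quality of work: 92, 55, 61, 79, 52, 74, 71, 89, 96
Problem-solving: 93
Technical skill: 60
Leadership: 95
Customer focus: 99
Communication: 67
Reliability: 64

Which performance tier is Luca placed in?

Silver

Quality of work: drop 52 → average of remaining 8 = 617/8 = 77.125
Weighted total:
  Quality of work 77.125 × 0.37 = 28.53625
  Problem-solving 93 × 0.05 = 4.65
  Technical skill 60 × 0.09 = 5.4
  Leadership 95 × 0.21 = 19.95
  Customer focus 99 × 0.18 = 17.82
  Communication 67 × 0.05 = 3.35
  Reliability 64 × 0.05 = 3.2
Sum = 82.90625
82.90625 is ≥ 65 and < 86 → Silver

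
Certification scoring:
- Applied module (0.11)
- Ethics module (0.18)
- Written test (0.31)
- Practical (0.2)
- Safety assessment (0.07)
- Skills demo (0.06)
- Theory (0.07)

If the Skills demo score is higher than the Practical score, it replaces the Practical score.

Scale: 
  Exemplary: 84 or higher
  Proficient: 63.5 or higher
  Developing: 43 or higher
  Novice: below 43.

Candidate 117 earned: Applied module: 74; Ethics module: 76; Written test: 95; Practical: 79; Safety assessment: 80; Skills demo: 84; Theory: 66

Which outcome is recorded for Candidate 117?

Proficient

Skills demo (84) > Practical (79), so Practical counts as 84.
Weighted total:
  Applied module 74 × 0.11 = 8.14
  Ethics module 76 × 0.18 = 13.68
  Written test 95 × 0.31 = 29.45
  Practical 84 × 0.2 = 16.8
  Safety assessment 80 × 0.07 = 5.6
  Skills demo 84 × 0.06 = 5.04
  Theory 66 × 0.07 = 4.62
Sum = 83.33
83.33 is ≥ 63.5 and < 84 → Proficient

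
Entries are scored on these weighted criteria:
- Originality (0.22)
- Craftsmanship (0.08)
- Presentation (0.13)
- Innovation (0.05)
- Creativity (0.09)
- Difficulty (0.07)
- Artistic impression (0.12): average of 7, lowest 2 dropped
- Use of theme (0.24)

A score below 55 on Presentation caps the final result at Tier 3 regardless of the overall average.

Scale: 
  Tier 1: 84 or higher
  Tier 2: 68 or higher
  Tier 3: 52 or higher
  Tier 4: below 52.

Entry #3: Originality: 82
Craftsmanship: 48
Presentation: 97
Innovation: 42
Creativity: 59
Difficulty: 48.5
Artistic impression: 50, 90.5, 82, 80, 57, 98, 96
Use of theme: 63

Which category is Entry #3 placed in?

Tier 2

Artistic impression: drop 50, 57 → average of remaining 5 = 446.5/5 = 89.3
Presentation score 97 ≥ 55: minimum met.
Weighted total:
  Originality 82 × 0.22 = 18.04
  Craftsmanship 48 × 0.08 = 3.84
  Presentation 97 × 0.13 = 12.61
  Innovation 42 × 0.05 = 2.1
  Creativity 59 × 0.09 = 5.31
  Difficulty 48.5 × 0.07 = 3.395
  Artistic impression 89.3 × 0.12 = 10.716
  Use of theme 63 × 0.24 = 15.12
Sum = 71.131
71.131 is ≥ 68 and < 84 → Tier 2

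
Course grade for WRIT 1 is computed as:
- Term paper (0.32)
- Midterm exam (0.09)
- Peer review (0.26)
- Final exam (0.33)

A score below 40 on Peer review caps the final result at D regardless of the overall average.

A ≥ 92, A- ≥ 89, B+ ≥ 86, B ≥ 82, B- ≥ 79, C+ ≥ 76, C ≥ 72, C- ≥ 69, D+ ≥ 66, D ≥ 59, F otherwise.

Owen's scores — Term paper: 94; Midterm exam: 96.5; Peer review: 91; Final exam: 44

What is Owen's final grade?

Peer review score 91 ≥ 40: minimum met.
Weighted total:
  Term paper 94 × 0.32 = 30.08
  Midterm exam 96.5 × 0.09 = 8.685
  Peer review 91 × 0.26 = 23.66
  Final exam 44 × 0.33 = 14.52
Sum = 76.945
76.945 is ≥ 76 and < 79 → C+

C+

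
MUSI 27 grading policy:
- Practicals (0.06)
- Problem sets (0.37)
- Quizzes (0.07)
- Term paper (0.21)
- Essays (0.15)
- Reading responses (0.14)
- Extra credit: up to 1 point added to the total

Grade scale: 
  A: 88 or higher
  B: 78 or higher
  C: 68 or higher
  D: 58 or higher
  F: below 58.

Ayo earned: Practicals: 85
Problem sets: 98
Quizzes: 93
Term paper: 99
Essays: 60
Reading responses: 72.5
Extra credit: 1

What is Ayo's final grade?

Weighted total:
  Practicals 85 × 0.06 = 5.1
  Problem sets 98 × 0.37 = 36.26
  Quizzes 93 × 0.07 = 6.51
  Term paper 99 × 0.21 = 20.79
  Essays 60 × 0.15 = 9
  Reading responses 72.5 × 0.14 = 10.15
Sum = 87.81
Extra credit: 87.81 + 1 = 88.81
88.81 ≥ 88 → A

A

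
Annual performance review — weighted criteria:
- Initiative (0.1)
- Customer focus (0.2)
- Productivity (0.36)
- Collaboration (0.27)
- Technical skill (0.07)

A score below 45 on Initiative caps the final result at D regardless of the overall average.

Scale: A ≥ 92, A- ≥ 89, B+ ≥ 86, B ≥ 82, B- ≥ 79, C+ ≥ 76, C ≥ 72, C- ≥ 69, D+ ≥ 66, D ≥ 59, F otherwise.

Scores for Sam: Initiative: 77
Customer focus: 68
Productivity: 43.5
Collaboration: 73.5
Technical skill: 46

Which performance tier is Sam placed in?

Initiative score 77 ≥ 45: minimum met.
Weighted total:
  Initiative 77 × 0.1 = 7.7
  Customer focus 68 × 0.2 = 13.6
  Productivity 43.5 × 0.36 = 15.66
  Collaboration 73.5 × 0.27 = 19.845
  Technical skill 46 × 0.07 = 3.22
Sum = 60.025
60.025 is ≥ 59 and < 66 → D

D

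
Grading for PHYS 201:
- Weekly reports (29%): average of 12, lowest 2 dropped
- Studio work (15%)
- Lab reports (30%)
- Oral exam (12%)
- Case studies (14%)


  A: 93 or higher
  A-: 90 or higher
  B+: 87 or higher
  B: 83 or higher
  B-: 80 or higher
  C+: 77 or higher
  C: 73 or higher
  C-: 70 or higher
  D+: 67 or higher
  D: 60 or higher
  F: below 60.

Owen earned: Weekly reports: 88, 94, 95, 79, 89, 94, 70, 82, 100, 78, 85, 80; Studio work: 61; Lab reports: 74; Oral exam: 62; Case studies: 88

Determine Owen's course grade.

C

Weekly reports: drop 70, 78 → average of remaining 10 = 886/10 = 88.6
Weighted total:
  Weekly reports 88.6 × 0.29 = 25.694
  Studio work 61 × 0.15 = 9.15
  Lab reports 74 × 0.3 = 22.2
  Oral exam 62 × 0.12 = 7.44
  Case studies 88 × 0.14 = 12.32
Sum = 76.804
76.804 is ≥ 73 and < 77 → C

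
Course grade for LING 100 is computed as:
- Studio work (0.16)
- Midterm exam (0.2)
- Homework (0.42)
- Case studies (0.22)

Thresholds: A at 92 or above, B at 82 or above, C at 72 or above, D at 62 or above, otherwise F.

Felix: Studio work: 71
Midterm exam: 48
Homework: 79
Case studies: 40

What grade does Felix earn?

Weighted total:
  Studio work 71 × 0.16 = 11.36
  Midterm exam 48 × 0.2 = 9.6
  Homework 79 × 0.42 = 33.18
  Case studies 40 × 0.22 = 8.8
Sum = 62.94
62.94 is ≥ 62 and < 72 → D

D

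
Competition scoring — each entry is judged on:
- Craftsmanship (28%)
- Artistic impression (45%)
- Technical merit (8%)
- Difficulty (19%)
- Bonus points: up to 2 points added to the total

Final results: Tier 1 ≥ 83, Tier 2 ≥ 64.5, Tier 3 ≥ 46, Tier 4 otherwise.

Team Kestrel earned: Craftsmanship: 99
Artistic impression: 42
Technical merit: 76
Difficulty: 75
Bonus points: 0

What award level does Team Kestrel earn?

Tier 2

Weighted total:
  Craftsmanship 99 × 0.28 = 27.72
  Artistic impression 42 × 0.45 = 18.9
  Technical merit 76 × 0.08 = 6.08
  Difficulty 75 × 0.19 = 14.25
Sum = 66.95
Bonus points: 66.95 + 0 = 66.95
66.95 is ≥ 64.5 and < 83 → Tier 2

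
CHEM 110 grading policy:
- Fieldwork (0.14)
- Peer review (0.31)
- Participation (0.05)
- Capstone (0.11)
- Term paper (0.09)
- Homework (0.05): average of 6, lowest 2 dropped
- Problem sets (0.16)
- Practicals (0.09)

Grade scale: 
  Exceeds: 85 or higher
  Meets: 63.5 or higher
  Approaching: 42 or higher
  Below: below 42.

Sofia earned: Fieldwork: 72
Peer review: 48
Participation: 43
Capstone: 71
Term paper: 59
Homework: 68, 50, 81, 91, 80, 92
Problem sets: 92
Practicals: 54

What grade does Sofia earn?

Meets

Homework: drop 50, 68 → average of remaining 4 = 344/4 = 86
Weighted total:
  Fieldwork 72 × 0.14 = 10.08
  Peer review 48 × 0.31 = 14.88
  Participation 43 × 0.05 = 2.15
  Capstone 71 × 0.11 = 7.81
  Term paper 59 × 0.09 = 5.31
  Homework 86 × 0.05 = 4.3
  Problem sets 92 × 0.16 = 14.72
  Practicals 54 × 0.09 = 4.86
Sum = 64.11
64.11 is ≥ 63.5 and < 85 → Meets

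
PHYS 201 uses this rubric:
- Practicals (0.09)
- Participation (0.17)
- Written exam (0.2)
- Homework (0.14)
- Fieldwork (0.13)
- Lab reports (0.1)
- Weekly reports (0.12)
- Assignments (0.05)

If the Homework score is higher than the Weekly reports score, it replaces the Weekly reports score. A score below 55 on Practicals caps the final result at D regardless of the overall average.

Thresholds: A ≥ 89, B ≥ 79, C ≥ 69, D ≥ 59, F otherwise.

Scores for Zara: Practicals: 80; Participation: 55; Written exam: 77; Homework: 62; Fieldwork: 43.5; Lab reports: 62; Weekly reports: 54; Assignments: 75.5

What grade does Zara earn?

Homework (62) > Weekly reports (54), so Weekly reports counts as 62.
Practicals score 80 ≥ 55: minimum met.
Weighted total:
  Practicals 80 × 0.09 = 7.2
  Participation 55 × 0.17 = 9.35
  Written exam 77 × 0.2 = 15.4
  Homework 62 × 0.14 = 8.68
  Fieldwork 43.5 × 0.13 = 5.655
  Lab reports 62 × 0.1 = 6.2
  Weekly reports 62 × 0.12 = 7.44
  Assignments 75.5 × 0.05 = 3.775
Sum = 63.7
63.7 is ≥ 59 and < 69 → D

D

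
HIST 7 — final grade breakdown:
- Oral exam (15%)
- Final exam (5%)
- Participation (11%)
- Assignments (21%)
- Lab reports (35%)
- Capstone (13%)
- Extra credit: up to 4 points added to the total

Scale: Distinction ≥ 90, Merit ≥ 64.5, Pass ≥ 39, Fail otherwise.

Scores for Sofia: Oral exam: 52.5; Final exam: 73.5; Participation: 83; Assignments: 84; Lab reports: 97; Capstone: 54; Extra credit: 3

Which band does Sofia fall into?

Weighted total:
  Oral exam 52.5 × 0.15 = 7.875
  Final exam 73.5 × 0.05 = 3.675
  Participation 83 × 0.11 = 9.13
  Assignments 84 × 0.21 = 17.64
  Lab reports 97 × 0.35 = 33.95
  Capstone 54 × 0.13 = 7.02
Sum = 79.29
Extra credit: 79.29 + 3 = 82.29
82.29 is ≥ 64.5 and < 90 → Merit

Merit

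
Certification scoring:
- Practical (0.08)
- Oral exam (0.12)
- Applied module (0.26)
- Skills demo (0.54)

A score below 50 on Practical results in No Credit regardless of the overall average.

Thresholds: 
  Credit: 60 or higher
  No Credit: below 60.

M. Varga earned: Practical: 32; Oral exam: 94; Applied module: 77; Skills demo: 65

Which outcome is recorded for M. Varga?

No Credit

Practical score 32 < 50: minimum not met.
Weighted total:
  Practical 32 × 0.08 = 2.56
  Oral exam 94 × 0.12 = 11.28
  Applied module 77 × 0.26 = 20.02
  Skills demo 65 × 0.54 = 35.1
Sum = 68.96
Because the Practical minimum was not met, the result is No Credit.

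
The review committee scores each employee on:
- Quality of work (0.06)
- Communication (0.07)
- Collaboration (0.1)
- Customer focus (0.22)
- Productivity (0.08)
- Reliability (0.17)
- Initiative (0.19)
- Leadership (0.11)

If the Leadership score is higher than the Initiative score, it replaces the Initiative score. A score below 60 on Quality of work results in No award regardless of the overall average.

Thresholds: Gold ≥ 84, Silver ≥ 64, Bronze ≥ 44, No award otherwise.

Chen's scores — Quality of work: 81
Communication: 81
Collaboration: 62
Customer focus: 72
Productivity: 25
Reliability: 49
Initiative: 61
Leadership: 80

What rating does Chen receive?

Silver

Leadership (80) > Initiative (61), so Initiative counts as 80.
Quality of work score 81 ≥ 60: minimum met.
Weighted total:
  Quality of work 81 × 0.06 = 4.86
  Communication 81 × 0.07 = 5.67
  Collaboration 62 × 0.1 = 6.2
  Customer focus 72 × 0.22 = 15.84
  Productivity 25 × 0.08 = 2
  Reliability 49 × 0.17 = 8.33
  Initiative 80 × 0.19 = 15.2
  Leadership 80 × 0.11 = 8.8
Sum = 66.9
66.9 is ≥ 64 and < 84 → Silver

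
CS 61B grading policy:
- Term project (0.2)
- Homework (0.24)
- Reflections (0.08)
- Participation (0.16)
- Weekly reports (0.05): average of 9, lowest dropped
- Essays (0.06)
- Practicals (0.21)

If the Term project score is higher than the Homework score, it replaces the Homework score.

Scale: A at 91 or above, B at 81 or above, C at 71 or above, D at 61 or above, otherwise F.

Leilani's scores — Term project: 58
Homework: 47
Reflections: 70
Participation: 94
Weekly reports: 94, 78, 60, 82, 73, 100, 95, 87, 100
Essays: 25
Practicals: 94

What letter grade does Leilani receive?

Weekly reports: drop 60 → average of remaining 8 = 709/8 = 88.625
Term project (58) > Homework (47), so Homework counts as 58.
Weighted total:
  Term project 58 × 0.2 = 11.6
  Homework 58 × 0.24 = 13.92
  Reflections 70 × 0.08 = 5.6
  Participation 94 × 0.16 = 15.04
  Weekly reports 88.625 × 0.05 = 4.43125
  Essays 25 × 0.06 = 1.5
  Practicals 94 × 0.21 = 19.74
Sum = 71.83125
71.83125 is ≥ 71 and < 81 → C

C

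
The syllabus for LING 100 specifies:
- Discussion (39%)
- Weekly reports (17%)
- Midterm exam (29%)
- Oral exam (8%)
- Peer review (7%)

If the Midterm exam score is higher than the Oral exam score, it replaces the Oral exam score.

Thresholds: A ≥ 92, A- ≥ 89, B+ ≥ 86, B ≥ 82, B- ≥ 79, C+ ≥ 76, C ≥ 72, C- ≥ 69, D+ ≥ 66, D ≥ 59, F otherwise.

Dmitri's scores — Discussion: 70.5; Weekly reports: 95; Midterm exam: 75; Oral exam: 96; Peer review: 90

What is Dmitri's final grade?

Midterm exam (75) ≤ Oral exam (96), so Oral exam stays at 96.
Weighted total:
  Discussion 70.5 × 0.39 = 27.495
  Weekly reports 95 × 0.17 = 16.15
  Midterm exam 75 × 0.29 = 21.75
  Oral exam 96 × 0.08 = 7.68
  Peer review 90 × 0.07 = 6.3
Sum = 79.375
79.375 is ≥ 79 and < 82 → B-

B-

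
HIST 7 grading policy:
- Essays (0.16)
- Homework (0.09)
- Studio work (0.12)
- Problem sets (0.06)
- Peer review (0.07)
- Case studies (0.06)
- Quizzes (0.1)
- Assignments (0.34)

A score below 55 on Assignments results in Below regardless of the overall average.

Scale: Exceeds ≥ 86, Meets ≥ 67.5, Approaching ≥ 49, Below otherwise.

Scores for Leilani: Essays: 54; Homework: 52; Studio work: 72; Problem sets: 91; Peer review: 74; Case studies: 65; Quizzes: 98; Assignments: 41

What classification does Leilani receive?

Assignments score 41 < 55: minimum not met.
Weighted total:
  Essays 54 × 0.16 = 8.64
  Homework 52 × 0.09 = 4.68
  Studio work 72 × 0.12 = 8.64
  Problem sets 91 × 0.06 = 5.46
  Peer review 74 × 0.07 = 5.18
  Case studies 65 × 0.06 = 3.9
  Quizzes 98 × 0.1 = 9.8
  Assignments 41 × 0.34 = 13.94
Sum = 60.24
Because the Assignments minimum was not met, the result is Below.

Below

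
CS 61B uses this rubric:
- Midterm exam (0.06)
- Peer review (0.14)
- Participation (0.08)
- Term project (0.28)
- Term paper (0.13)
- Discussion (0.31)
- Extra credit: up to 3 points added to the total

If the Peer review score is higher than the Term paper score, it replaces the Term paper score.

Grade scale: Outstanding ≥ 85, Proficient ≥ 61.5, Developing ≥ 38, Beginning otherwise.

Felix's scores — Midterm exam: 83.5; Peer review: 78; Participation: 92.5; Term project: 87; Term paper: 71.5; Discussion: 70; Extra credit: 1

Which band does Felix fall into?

Peer review (78) > Term paper (71.5), so Term paper counts as 78.
Weighted total:
  Midterm exam 83.5 × 0.06 = 5.01
  Peer review 78 × 0.14 = 10.92
  Participation 92.5 × 0.08 = 7.4
  Term project 87 × 0.28 = 24.36
  Term paper 78 × 0.13 = 10.14
  Discussion 70 × 0.31 = 21.7
Sum = 79.53
Extra credit: 79.53 + 1 = 80.53
80.53 is ≥ 61.5 and < 85 → Proficient

Proficient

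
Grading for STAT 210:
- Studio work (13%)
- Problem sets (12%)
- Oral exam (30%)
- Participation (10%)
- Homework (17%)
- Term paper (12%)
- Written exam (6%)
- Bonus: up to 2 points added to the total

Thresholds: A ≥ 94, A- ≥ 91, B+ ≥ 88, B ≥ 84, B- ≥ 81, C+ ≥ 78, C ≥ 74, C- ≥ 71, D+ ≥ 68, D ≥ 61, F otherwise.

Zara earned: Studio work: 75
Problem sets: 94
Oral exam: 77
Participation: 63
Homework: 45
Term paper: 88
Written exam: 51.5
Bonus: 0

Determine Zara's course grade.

C-

Weighted total:
  Studio work 75 × 0.13 = 9.75
  Problem sets 94 × 0.12 = 11.28
  Oral exam 77 × 0.3 = 23.1
  Participation 63 × 0.1 = 6.3
  Homework 45 × 0.17 = 7.65
  Term paper 88 × 0.12 = 10.56
  Written exam 51.5 × 0.06 = 3.09
Sum = 71.73
Bonus: 71.73 + 0 = 71.73
71.73 is ≥ 71 and < 74 → C-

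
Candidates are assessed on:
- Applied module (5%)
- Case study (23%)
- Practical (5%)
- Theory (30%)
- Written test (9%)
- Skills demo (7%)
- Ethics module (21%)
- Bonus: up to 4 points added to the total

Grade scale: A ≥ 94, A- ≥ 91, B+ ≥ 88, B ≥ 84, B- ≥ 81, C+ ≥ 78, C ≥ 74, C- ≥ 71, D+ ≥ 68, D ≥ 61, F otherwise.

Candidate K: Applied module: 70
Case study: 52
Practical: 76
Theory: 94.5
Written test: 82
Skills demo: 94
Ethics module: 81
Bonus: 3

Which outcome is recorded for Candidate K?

B-

Weighted total:
  Applied module 70 × 0.05 = 3.5
  Case study 52 × 0.23 = 11.96
  Practical 76 × 0.05 = 3.8
  Theory 94.5 × 0.3 = 28.35
  Written test 82 × 0.09 = 7.38
  Skills demo 94 × 0.07 = 6.58
  Ethics module 81 × 0.21 = 17.01
Sum = 78.58
Bonus: 78.58 + 3 = 81.58
81.58 is ≥ 81 and < 84 → B-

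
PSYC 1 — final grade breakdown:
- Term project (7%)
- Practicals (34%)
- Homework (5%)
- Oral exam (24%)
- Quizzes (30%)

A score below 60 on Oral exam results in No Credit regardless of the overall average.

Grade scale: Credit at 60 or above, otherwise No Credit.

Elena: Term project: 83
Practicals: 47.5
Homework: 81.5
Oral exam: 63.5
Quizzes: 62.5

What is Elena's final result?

Oral exam score 63.5 ≥ 60: minimum met.
Weighted total:
  Term project 83 × 0.07 = 5.81
  Practicals 47.5 × 0.34 = 16.15
  Homework 81.5 × 0.05 = 4.075
  Oral exam 63.5 × 0.24 = 15.24
  Quizzes 62.5 × 0.3 = 18.75
Sum = 60.025
60.025 ≥ 60 → Credit

Credit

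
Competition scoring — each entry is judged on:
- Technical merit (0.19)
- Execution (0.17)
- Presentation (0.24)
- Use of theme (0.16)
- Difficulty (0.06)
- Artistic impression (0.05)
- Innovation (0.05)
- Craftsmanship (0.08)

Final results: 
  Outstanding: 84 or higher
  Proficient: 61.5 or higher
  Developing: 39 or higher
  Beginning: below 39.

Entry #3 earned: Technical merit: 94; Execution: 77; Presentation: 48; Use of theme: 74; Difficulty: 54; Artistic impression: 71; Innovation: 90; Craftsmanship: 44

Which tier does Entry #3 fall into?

Weighted total:
  Technical merit 94 × 0.19 = 17.86
  Execution 77 × 0.17 = 13.09
  Presentation 48 × 0.24 = 11.52
  Use of theme 74 × 0.16 = 11.84
  Difficulty 54 × 0.06 = 3.24
  Artistic impression 71 × 0.05 = 3.55
  Innovation 90 × 0.05 = 4.5
  Craftsmanship 44 × 0.08 = 3.52
Sum = 69.12
69.12 is ≥ 61.5 and < 84 → Proficient

Proficient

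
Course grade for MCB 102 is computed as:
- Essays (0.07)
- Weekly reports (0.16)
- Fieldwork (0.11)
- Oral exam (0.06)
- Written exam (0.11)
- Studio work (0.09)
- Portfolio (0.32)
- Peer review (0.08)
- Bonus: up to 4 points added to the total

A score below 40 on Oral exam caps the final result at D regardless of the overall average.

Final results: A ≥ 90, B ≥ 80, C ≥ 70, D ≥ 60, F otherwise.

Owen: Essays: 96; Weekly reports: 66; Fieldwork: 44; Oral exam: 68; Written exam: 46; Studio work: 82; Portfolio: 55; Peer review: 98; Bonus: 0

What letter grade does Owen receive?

Oral exam score 68 ≥ 40: minimum met.
Weighted total:
  Essays 96 × 0.07 = 6.72
  Weekly reports 66 × 0.16 = 10.56
  Fieldwork 44 × 0.11 = 4.84
  Oral exam 68 × 0.06 = 4.08
  Written exam 46 × 0.11 = 5.06
  Studio work 82 × 0.09 = 7.38
  Portfolio 55 × 0.32 = 17.6
  Peer review 98 × 0.08 = 7.84
Sum = 64.08
Bonus: 64.08 + 0 = 64.08
64.08 is ≥ 60 and < 70 → D

D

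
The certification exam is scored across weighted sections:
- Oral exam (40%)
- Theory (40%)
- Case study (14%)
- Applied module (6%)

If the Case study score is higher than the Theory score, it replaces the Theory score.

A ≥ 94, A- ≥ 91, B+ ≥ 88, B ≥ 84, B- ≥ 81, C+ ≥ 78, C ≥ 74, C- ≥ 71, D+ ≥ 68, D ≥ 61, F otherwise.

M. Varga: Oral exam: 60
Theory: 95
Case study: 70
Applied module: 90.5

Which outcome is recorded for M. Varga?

Case study (70) ≤ Theory (95), so Theory stays at 95.
Weighted total:
  Oral exam 60 × 0.4 = 24
  Theory 95 × 0.4 = 38
  Case study 70 × 0.14 = 9.8
  Applied module 90.5 × 0.06 = 5.43
Sum = 77.23
77.23 is ≥ 74 and < 78 → C

C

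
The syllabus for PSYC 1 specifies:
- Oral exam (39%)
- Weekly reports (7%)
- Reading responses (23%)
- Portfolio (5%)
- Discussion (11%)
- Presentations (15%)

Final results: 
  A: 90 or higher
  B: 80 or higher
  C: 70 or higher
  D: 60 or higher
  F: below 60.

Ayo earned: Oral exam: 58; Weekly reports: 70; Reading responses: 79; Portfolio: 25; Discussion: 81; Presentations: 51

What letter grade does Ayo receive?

Weighted total:
  Oral exam 58 × 0.39 = 22.62
  Weekly reports 70 × 0.07 = 4.9
  Reading responses 79 × 0.23 = 18.17
  Portfolio 25 × 0.05 = 1.25
  Discussion 81 × 0.11 = 8.91
  Presentations 51 × 0.15 = 7.65
Sum = 63.5
63.5 is ≥ 60 and < 70 → D

D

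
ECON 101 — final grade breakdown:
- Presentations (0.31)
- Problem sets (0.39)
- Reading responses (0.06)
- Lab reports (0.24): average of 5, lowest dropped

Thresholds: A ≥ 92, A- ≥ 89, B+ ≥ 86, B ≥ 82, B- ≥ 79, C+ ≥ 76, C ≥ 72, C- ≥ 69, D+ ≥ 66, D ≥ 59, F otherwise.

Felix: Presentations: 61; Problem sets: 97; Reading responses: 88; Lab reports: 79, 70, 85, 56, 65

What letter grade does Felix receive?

B-

Lab reports: drop 56 → average of remaining 4 = 299/4 = 74.75
Weighted total:
  Presentations 61 × 0.31 = 18.91
  Problem sets 97 × 0.39 = 37.83
  Reading responses 88 × 0.06 = 5.28
  Lab reports 74.75 × 0.24 = 17.94
Sum = 79.96
79.96 is ≥ 79 and < 82 → B-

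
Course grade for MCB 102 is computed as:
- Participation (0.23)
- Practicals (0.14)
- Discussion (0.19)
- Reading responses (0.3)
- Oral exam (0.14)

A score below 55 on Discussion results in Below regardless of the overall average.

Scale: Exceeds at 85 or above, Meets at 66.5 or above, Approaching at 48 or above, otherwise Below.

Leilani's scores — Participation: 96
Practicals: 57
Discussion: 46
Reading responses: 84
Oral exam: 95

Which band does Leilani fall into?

Discussion score 46 < 55: minimum not met.
Weighted total:
  Participation 96 × 0.23 = 22.08
  Practicals 57 × 0.14 = 7.98
  Discussion 46 × 0.19 = 8.74
  Reading responses 84 × 0.3 = 25.2
  Oral exam 95 × 0.14 = 13.3
Sum = 77.3
Because the Discussion minimum was not met, the result is Below.

Below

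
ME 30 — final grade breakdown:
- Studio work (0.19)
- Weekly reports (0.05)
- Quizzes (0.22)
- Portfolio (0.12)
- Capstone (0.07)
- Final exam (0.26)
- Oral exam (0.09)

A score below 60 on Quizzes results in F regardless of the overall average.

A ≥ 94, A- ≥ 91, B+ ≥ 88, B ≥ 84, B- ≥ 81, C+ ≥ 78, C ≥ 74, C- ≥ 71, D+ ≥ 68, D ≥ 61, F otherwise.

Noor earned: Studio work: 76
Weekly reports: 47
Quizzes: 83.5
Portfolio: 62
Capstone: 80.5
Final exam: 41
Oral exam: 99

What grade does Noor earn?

Quizzes score 83.5 ≥ 60: minimum met.
Weighted total:
  Studio work 76 × 0.19 = 14.44
  Weekly reports 47 × 0.05 = 2.35
  Quizzes 83.5 × 0.22 = 18.37
  Portfolio 62 × 0.12 = 7.44
  Capstone 80.5 × 0.07 = 5.635
  Final exam 41 × 0.26 = 10.66
  Oral exam 99 × 0.09 = 8.91
Sum = 67.805
67.805 is ≥ 61 and < 68 → D

D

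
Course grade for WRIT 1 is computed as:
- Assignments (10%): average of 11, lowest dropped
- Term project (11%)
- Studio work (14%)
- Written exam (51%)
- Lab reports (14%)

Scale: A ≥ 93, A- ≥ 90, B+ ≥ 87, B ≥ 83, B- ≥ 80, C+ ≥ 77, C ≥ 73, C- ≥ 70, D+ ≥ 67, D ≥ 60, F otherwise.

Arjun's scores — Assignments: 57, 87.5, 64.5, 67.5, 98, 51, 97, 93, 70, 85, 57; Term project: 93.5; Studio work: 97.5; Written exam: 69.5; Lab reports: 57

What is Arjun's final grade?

C

Assignments: drop 51 → average of remaining 10 = 776.5/10 = 77.65
Weighted total:
  Assignments 77.65 × 0.1 = 7.765
  Term project 93.5 × 0.11 = 10.285
  Studio work 97.5 × 0.14 = 13.65
  Written exam 69.5 × 0.51 = 35.445
  Lab reports 57 × 0.14 = 7.98
Sum = 75.125
75.125 is ≥ 73 and < 77 → C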